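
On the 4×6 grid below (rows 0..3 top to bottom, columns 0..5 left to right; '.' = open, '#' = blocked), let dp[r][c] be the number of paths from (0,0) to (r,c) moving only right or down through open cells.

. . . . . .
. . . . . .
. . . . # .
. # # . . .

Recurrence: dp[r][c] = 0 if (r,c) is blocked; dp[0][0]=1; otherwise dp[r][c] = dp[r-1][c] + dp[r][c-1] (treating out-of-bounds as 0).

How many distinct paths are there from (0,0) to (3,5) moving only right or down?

r\c   0   1   2   3   4   5
  0   1   1   1   1   1   1
  1   1   2   3   4   5   6
  2   1   3   6  10   0   6
  3   1   0   0  10  10  16

16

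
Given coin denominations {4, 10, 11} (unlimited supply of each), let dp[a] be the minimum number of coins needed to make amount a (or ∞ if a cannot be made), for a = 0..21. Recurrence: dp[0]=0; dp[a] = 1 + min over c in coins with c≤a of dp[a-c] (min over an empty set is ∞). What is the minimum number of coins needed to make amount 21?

2

 a  0  1  2  3  4  5  6  7  8  9 10 11 12 13 14 15 16 17 18 19 20 21
dp  0  -  -  -  1  -  -  -  2  -  1  1  3  -  2  2  4  -  3  3  2  2
(- denotes ∞ / unreachable)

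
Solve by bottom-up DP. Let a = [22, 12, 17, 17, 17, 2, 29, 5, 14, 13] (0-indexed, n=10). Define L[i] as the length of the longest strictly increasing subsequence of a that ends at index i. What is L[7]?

2

   i    0    1    2    3    4    5    6    7    8    9
a[i]   22   12   17   17   17    2   29    5   14   13
L[i]    1    1    2    2    2    1    3    2    3    3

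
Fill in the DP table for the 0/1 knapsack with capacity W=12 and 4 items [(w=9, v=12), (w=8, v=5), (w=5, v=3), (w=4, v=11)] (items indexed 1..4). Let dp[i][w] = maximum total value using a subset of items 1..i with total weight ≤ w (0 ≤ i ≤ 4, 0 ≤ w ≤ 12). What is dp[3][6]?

i\w   0   1   2   3   4   5   6   7   8   9  10  11  12
  0   0   0   0   0   0   0   0   0   0   0   0   0   0
  1   0   0   0   0   0   0   0   0   0  12  12  12  12
  2   0   0   0   0   0   0   0   0   5  12  12  12  12
  3   0   0   0   0   0   3   3   3   5  12  12  12  12
  4   0   0   0   0  11  11  11  11  11  14  14  14  16

3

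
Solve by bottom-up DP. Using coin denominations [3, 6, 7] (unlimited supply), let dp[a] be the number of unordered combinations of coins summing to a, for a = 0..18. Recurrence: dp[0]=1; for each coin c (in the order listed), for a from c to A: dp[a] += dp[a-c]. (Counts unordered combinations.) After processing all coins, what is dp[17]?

after  coin     0     1     2     3     4     5     6     7     8     9    10    11    12    13    14    15    16    17    18
          3     1     0     0     1     0     0     1     0     0     1     0     0     1     0     0     1     0     0     1
          6     1     0     0     1     0     0     2     0     0     2     0     0     3     0     0     3     0     0     4
          7     1     0     0     1     0     0     2     1     0     2     1     0     3     2     1     3     2     1     4

1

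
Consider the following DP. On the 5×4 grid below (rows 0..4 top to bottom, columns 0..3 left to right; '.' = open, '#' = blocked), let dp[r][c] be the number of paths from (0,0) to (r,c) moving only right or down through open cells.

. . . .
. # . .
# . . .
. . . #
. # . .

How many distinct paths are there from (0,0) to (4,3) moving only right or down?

1

r\c   0   1   2   3
  0   1   1   1   1
  1   1   0   1   2
  2   0   0   1   3
  3   0   0   1   0
  4   0   0   1   1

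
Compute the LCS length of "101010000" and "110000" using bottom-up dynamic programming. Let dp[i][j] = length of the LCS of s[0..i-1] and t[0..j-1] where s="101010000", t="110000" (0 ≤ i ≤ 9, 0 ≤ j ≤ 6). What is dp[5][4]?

3

   ''  1  1  0  0  0  0
''  0  0  0  0  0  0  0
 1  0  1  1  1  1  1  1
 0  0  1  1  2  2  2  2
 1  0  1  2  2  2  2  2
 0  0  1  2  3  3  3  3
 1  0  1  2  3  3  3  3
 0  0  1  2  3  4  4  4
 0  0  1  2  3  4  5  5
 0  0  1  2  3  4  5  6
 0  0  1  2  3  4  5  6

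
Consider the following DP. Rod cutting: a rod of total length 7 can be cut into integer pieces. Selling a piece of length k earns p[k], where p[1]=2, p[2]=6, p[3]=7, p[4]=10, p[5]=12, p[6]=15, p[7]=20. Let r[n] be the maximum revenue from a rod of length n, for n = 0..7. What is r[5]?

   n    0    1    2    3    4    5    6    7
r[n]    0    2    6    8   12   14   18   20

14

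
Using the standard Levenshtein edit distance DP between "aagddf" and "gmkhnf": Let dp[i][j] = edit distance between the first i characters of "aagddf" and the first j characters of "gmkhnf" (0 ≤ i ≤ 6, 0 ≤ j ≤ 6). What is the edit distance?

5

   ''  g  m  k  h  n  f
''  0  1  2  3  4  5  6
 a  1  1  2  3  4  5  6
 a  2  2  2  3  4  5  6
 g  3  2  3  3  4  5  6
 d  4  3  3  4  4  5  6
 d  5  4  4  4  5  5  6
 f  6  5  5  5  5  6  5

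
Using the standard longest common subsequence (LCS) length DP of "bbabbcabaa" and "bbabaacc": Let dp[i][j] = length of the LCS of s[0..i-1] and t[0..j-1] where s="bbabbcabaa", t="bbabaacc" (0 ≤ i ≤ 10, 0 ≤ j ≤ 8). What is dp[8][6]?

5

   ''  b  b  a  b  a  a  c  c
''  0  0  0  0  0  0  0  0  0
 b  0  1  1  1  1  1  1  1  1
 b  0  1  2  2  2  2  2  2  2
 a  0  1  2  3  3  3  3  3  3
 b  0  1  2  3  4  4  4  4  4
 b  0  1  2  3  4  4  4  4  4
 c  0  1  2  3  4  4  4  5  5
 a  0  1  2  3  4  5  5  5  5
 b  0  1  2  3  4  5  5  5  5
 a  0  1  2  3  4  5  6  6  6
 a  0  1  2  3  4  5  6  6  6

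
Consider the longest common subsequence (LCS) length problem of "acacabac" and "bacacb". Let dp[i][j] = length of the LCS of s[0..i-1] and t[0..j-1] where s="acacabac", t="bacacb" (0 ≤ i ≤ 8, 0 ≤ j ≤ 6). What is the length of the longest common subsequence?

5

   ''  b  a  c  a  c  b
''  0  0  0  0  0  0  0
 a  0  0  1  1  1  1  1
 c  0  0  1  2  2  2  2
 a  0  0  1  2  3  3  3
 c  0  0  1  2  3  4  4
 a  0  0  1  2  3  4  4
 b  0  1  1  2  3  4  5
 a  0  1  2  2  3  4  5
 c  0  1  2  3  3  4  5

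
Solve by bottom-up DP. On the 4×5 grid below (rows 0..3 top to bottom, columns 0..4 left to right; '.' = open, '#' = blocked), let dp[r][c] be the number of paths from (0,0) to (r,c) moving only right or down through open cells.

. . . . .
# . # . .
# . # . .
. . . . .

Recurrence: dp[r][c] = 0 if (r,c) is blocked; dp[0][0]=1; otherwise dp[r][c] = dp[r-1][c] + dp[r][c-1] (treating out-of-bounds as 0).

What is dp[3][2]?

r\c   0   1   2   3   4
  0   1   1   1   1   1
  1   0   1   0   1   2
  2   0   1   0   1   3
  3   0   1   1   2   5

1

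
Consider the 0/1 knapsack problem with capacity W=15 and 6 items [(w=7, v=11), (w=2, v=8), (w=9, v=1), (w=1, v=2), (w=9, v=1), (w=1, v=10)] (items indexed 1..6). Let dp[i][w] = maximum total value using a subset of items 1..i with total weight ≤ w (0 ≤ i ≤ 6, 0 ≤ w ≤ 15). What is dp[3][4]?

8

i\w   0   1   2   3   4   5   6   7   8   9  10  11  12  13  14  15
  0   0   0   0   0   0   0   0   0   0   0   0   0   0   0   0   0
  1   0   0   0   0   0   0   0  11  11  11  11  11  11  11  11  11
  2   0   0   8   8   8   8   8  11  11  19  19  19  19  19  19  19
  3   0   0   8   8   8   8   8  11  11  19  19  19  19  19  19  19
  4   0   2   8  10  10  10  10  11  13  19  21  21  21  21  21  21
  5   0   2   8  10  10  10  10  11  13  19  21  21  21  21  21  21
  6   0  10  12  18  20  20  20  20  21  23  29  31  31  31  31  31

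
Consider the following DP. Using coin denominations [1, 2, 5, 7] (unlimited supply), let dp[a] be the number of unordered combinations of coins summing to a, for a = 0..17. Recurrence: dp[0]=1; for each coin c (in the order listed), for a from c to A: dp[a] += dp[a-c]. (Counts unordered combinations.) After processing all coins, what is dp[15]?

26

after  coin     0     1     2     3     4     5     6     7     8     9    10    11    12    13    14    15    16    17
          1     1     1     1     1     1     1     1     1     1     1     1     1     1     1     1     1     1     1
          2     1     1     2     2     3     3     4     4     5     5     6     6     7     7     8     8     9     9
          5     1     1     2     2     3     4     5     6     7     8    10    11    13    14    16    18    20    22
          7     1     1     2     2     3     4     5     7     8    10    12    14    17    19    23    26    30    34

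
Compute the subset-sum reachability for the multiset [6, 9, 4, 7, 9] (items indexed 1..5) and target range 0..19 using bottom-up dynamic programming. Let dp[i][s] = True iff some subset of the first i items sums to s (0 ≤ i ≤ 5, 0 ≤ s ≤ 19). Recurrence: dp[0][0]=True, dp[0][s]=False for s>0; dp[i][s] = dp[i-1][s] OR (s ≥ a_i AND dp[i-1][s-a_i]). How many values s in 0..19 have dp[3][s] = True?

i\s   0   1   2   3   4   5   6   7   8   9  10  11  12  13  14  15  16  17  18  19
  0   T   F   F   F   F   F   F   F   F   F   F   F   F   F   F   F   F   F   F   F
  1   T   F   F   F   F   F   T   F   F   F   F   F   F   F   F   F   F   F   F   F
  2   T   F   F   F   F   F   T   F   F   T   F   F   F   F   F   T   F   F   F   F
  3   T   F   F   F   T   F   T   F   F   T   T   F   F   T   F   T   F   F   F   T
  4   T   F   F   F   T   F   T   T   F   T   T   T   F   T   F   T   T   T   F   T
  5   T   F   F   F   T   F   T   T   F   T   T   T   F   T   F   T   T   T   T   T

8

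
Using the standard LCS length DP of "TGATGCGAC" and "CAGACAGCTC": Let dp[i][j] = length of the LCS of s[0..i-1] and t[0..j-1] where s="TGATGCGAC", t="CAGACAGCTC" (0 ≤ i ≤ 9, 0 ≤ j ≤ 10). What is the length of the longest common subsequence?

   ''  C  A  G  A  C  A  G  C  T  C
''  0  0  0  0  0  0  0  0  0  0  0
 T  0  0  0  0  0  0  0  0  0  1  1
 G  0  0  0  1  1  1  1  1  1  1  1
 A  0  0  1  1  2  2  2  2  2  2  2
 T  0  0  1  1  2  2  2  2  2  3  3
 G  0  0  1  2  2  2  2  3  3  3  3
 C  0  1  1  2  2  3  3  3  4  4  4
 G  0  1  1  2  2  3  3  4  4  4  4
 A  0  1  2  2  3  3  4  4  4  4  4
 C  0  1  2  2  3  4  4  4  5  5  5

5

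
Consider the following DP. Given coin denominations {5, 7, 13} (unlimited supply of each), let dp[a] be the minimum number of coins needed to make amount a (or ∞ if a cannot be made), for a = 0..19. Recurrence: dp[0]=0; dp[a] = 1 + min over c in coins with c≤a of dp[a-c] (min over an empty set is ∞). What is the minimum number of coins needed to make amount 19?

 a  0  1  2  3  4  5  6  7  8  9 10 11 12 13 14 15 16 17 18 19
dp  0  -  -  -  -  1  -  1  -  -  2  -  2  1  2  3  -  3  2  3
(- denotes ∞ / unreachable)

3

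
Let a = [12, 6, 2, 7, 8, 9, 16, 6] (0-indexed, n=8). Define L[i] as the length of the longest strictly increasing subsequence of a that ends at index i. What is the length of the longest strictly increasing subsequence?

   i    0    1    2    3    4    5    6    7
a[i]   12    6    2    7    8    9   16    6
L[i]    1    1    1    2    3    4    5    2

5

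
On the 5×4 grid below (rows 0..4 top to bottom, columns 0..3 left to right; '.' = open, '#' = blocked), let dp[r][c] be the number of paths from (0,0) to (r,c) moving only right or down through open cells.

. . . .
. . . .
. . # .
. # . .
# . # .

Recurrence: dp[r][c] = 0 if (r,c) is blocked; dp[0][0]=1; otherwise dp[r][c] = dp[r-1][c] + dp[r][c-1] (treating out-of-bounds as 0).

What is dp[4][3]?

4

r\c   0   1   2   3
  0   1   1   1   1
  1   1   2   3   4
  2   1   3   0   4
  3   1   0   0   4
  4   0   0   0   4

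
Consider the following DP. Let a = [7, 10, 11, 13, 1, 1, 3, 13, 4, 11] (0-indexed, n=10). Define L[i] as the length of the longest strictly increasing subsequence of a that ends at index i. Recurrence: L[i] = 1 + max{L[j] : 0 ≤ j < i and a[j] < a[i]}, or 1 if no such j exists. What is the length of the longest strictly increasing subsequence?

4

   i    0    1    2    3    4    5    6    7    8    9
a[i]    7   10   11   13    1    1    3   13    4   11
L[i]    1    2    3    4    1    1    2    4    3    4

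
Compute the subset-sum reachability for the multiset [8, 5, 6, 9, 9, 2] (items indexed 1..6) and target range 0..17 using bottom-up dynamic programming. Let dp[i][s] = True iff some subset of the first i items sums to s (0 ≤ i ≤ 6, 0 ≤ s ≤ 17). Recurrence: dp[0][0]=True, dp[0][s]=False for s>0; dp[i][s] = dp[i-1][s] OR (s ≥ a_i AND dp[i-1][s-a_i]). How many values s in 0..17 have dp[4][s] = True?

10

i\s   0   1   2   3   4   5   6   7   8   9  10  11  12  13  14  15  16  17
  0   T   F   F   F   F   F   F   F   F   F   F   F   F   F   F   F   F   F
  1   T   F   F   F   F   F   F   F   T   F   F   F   F   F   F   F   F   F
  2   T   F   F   F   F   T   F   F   T   F   F   F   F   T   F   F   F   F
  3   T   F   F   F   F   T   T   F   T   F   F   T   F   T   T   F   F   F
  4   T   F   F   F   F   T   T   F   T   T   F   T   F   T   T   T   F   T
  5   T   F   F   F   F   T   T   F   T   T   F   T   F   T   T   T   F   T
  6   T   F   T   F   F   T   T   T   T   T   T   T   F   T   T   T   T   T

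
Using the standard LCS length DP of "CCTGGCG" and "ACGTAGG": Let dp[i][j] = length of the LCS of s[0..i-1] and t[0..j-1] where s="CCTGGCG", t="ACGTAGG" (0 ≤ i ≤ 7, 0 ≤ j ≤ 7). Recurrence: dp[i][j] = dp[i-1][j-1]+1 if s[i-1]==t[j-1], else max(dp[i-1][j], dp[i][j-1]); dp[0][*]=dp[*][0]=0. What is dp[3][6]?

2

   ''  A  C  G  T  A  G  G
''  0  0  0  0  0  0  0  0
 C  0  0  1  1  1  1  1  1
 C  0  0  1  1  1  1  1  1
 T  0  0  1  1  2  2  2  2
 G  0  0  1  2  2  2  3  3
 G  0  0  1  2  2  2  3  4
 C  0  0  1  2  2  2  3  4
 G  0  0  1  2  2  2  3  4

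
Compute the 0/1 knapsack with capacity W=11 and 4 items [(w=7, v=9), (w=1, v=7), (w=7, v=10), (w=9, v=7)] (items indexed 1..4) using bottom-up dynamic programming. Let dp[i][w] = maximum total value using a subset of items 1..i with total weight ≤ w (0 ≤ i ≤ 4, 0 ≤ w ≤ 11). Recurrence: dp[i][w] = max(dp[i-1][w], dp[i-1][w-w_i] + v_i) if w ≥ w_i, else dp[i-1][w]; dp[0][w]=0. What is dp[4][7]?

i\w   0   1   2   3   4   5   6   7   8   9  10  11
  0   0   0   0   0   0   0   0   0   0   0   0   0
  1   0   0   0   0   0   0   0   9   9   9   9   9
  2   0   7   7   7   7   7   7   9  16  16  16  16
  3   0   7   7   7   7   7   7  10  17  17  17  17
  4   0   7   7   7   7   7   7  10  17  17  17  17

10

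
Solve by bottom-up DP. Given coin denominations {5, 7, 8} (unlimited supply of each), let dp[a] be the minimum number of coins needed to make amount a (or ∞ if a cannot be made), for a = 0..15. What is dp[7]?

 a  0  1  2  3  4  5  6  7  8  9 10 11 12 13 14 15
dp  0  -  -  -  -  1  -  1  1  -  2  -  2  2  2  2
(- denotes ∞ / unreachable)

1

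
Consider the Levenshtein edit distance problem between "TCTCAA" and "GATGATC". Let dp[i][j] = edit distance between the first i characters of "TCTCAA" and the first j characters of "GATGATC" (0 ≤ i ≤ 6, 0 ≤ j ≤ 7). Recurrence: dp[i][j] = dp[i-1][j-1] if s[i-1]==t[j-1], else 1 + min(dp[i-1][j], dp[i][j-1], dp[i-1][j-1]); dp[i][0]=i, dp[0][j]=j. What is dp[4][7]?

4

   ''  G  A  T  G  A  T  C
''  0  1  2  3  4  5  6  7
 T  1  1  2  2  3  4  5  6
 C  2  2  2  3  3  4  5  5
 T  3  3  3  2  3  4  4  5
 C  4  4  4  3  3  4  5  4
 A  5  5  4  4  4  3  4  5
 A  6  6  5  5  5  4  4  5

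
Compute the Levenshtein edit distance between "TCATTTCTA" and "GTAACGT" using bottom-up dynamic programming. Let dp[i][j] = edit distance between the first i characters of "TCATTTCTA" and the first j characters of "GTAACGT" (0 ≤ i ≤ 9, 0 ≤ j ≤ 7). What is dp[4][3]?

3

   ''  G  T  A  A  C  G  T
''  0  1  2  3  4  5  6  7
 T  1  1  1  2  3  4  5  6
 C  2  2  2  2  3  3  4  5
 A  3  3  3  2  2  3  4  5
 T  4  4  3  3  3  3  4  4
 T  5  5  4  4  4  4  4  4
 T  6  6  5  5  5  5  5  4
 C  7  7  6  6  6  5  6  5
 T  8  8  7  7  7  6  6  6
 A  9  9  8  7  7  7  7  7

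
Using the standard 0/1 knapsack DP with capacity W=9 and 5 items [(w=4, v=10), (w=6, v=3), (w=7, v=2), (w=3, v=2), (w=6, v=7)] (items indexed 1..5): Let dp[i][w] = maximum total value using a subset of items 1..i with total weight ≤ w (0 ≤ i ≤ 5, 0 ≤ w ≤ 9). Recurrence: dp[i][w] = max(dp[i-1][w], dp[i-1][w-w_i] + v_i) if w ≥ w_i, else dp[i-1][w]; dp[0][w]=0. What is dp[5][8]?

12

i\w   0   1   2   3   4   5   6   7   8   9
  0   0   0   0   0   0   0   0   0   0   0
  1   0   0   0   0  10  10  10  10  10  10
  2   0   0   0   0  10  10  10  10  10  10
  3   0   0   0   0  10  10  10  10  10  10
  4   0   0   0   2  10  10  10  12  12  12
  5   0   0   0   2  10  10  10  12  12  12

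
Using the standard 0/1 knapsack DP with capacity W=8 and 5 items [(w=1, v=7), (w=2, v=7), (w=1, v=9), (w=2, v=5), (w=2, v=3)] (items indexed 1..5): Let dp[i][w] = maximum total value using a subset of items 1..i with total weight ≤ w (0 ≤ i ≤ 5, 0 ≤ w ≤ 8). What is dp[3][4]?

23

i\w   0   1   2   3   4   5   6   7   8
  0   0   0   0   0   0   0   0   0   0
  1   0   7   7   7   7   7   7   7   7
  2   0   7   7  14  14  14  14  14  14
  3   0   9  16  16  23  23  23  23  23
  4   0   9  16  16  23  23  28  28  28
  5   0   9  16  16  23  23  28  28  31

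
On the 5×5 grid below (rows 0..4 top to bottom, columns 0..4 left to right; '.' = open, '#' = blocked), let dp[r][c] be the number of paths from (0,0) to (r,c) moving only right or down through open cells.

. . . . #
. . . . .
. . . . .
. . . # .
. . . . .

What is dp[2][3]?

10

r\c   0   1   2   3   4
  0   1   1   1   1   0
  1   1   2   3   4   4
  2   1   3   6  10  14
  3   1   4  10   0  14
  4   1   5  15  15  29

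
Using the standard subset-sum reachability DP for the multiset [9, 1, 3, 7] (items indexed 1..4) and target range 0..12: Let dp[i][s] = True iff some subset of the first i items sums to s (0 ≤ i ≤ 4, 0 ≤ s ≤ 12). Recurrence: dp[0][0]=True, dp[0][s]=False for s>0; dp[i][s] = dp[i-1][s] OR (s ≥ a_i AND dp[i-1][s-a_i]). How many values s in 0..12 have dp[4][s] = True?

10

i\s   0   1   2   3   4   5   6   7   8   9  10  11  12
  0   T   F   F   F   F   F   F   F   F   F   F   F   F
  1   T   F   F   F   F   F   F   F   F   T   F   F   F
  2   T   T   F   F   F   F   F   F   F   T   T   F   F
  3   T   T   F   T   T   F   F   F   F   T   T   F   T
  4   T   T   F   T   T   F   F   T   T   T   T   T   T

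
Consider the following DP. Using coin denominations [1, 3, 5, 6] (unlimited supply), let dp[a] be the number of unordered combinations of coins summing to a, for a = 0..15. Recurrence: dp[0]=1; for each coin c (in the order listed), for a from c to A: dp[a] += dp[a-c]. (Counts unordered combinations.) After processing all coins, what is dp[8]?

after  coin     0     1     2     3     4     5     6     7     8     9    10    11    12    13    14    15
          1     1     1     1     1     1     1     1     1     1     1     1     1     1     1     1     1
          3     1     1     1     2     2     2     3     3     3     4     4     4     5     5     5     6
          5     1     1     1     2     2     3     4     4     5     6     7     8     9    10    11    13
          6     1     1     1     2     2     3     5     5     6     8     9    11    14    15    17    21

6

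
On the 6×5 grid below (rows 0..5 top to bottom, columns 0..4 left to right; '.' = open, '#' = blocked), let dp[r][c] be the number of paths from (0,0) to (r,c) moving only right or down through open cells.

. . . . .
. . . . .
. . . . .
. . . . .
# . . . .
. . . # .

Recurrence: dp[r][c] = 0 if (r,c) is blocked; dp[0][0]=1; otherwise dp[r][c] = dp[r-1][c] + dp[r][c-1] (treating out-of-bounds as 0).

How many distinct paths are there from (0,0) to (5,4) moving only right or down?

r\c   0   1   2   3   4
  0   1   1   1   1   1
  1   1   2   3   4   5
  2   1   3   6  10  15
  3   1   4  10  20  35
  4   0   4  14  34  69
  5   0   4  18   0  69

69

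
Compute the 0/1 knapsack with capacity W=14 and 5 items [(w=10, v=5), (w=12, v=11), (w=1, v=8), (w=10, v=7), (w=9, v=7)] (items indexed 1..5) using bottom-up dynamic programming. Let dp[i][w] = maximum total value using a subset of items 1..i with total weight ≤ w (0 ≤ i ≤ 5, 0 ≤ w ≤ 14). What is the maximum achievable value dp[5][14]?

19

i\w   0   1   2   3   4   5   6   7   8   9  10  11  12  13  14
  0   0   0   0   0   0   0   0   0   0   0   0   0   0   0   0
  1   0   0   0   0   0   0   0   0   0   0   5   5   5   5   5
  2   0   0   0   0   0   0   0   0   0   0   5   5  11  11  11
  3   0   8   8   8   8   8   8   8   8   8   8  13  13  19  19
  4   0   8   8   8   8   8   8   8   8   8   8  15  15  19  19
  5   0   8   8   8   8   8   8   8   8   8  15  15  15  19  19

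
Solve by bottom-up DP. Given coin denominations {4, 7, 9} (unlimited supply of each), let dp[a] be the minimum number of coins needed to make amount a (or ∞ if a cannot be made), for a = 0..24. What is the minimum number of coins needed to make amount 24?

 a  0  1  2  3  4  5  6  7  8  9 10 11 12 13 14 15 16 17 18 19 20 21 22 23 24
dp  0  -  -  -  1  -  -  1  2  1  -  2  3  2  2  3  2  3  2  4  3  3  3  3  4
(- denotes ∞ / unreachable)

4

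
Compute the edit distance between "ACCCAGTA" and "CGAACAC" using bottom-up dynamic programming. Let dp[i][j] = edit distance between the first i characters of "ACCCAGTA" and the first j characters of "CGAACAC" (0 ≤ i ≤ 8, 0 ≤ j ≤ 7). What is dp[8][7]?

   ''  C  G  A  A  C  A  C
''  0  1  2  3  4  5  6  7
 A  1  1  2  2  3  4  5  6
 C  2  1  2  3  3  3  4  5
 C  3  2  2  3  4  3  4  4
 C  4  3  3  3  4  4  4  4
 A  5  4  4  3  3  4  4  5
 G  6  5  4  4  4  4  5  5
 T  7  6  5  5  5  5  5  6
 A  8  7  6  5  5  6  5  6

6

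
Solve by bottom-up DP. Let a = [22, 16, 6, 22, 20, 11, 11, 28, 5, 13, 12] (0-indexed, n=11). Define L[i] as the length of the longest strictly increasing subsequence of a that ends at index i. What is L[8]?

   i    0    1    2    3    4    5    6    7    8    9   10
a[i]   22   16    6   22   20   11   11   28    5   13   12
L[i]    1    1    1    2    2    2    2    3    1    3    3

1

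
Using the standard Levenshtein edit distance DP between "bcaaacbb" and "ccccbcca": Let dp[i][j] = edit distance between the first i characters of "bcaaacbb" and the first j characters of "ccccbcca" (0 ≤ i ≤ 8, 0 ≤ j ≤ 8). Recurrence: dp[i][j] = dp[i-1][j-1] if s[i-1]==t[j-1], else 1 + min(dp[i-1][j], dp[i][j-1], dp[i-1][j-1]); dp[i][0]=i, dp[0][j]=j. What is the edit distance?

   ''  c  c  c  c  b  c  c  a
''  0  1  2  3  4  5  6  7  8
 b  1  1  2  3  4  4  5  6  7
 c  2  1  1  2  3  4  4  5  6
 a  3  2  2  2  3  4  5  5  5
 a  4  3  3  3  3  4  5  6  5
 a  5  4  4  4  4  4  5  6  6
 c  6  5  4  4  4  5  4  5  6
 b  7  6  5  5  5  4  5  5  6
 b  8  7  6  6  6  5  5  6  6

6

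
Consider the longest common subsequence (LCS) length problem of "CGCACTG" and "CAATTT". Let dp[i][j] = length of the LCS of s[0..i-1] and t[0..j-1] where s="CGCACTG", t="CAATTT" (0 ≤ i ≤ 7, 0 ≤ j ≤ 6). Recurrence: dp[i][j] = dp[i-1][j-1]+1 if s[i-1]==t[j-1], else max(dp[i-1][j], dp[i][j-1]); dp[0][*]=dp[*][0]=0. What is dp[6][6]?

   ''  C  A  A  T  T  T
''  0  0  0  0  0  0  0
 C  0  1  1  1  1  1  1
 G  0  1  1  1  1  1  1
 C  0  1  1  1  1  1  1
 A  0  1  2  2  2  2  2
 C  0  1  2  2  2  2  2
 T  0  1  2  2  3  3  3
 G  0  1  2  2  3  3  3

3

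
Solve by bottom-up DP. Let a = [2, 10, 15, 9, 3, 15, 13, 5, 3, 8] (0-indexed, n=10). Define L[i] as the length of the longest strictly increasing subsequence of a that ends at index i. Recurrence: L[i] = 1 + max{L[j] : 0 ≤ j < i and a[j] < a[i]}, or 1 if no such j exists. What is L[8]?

2

   i    0    1    2    3    4    5    6    7    8    9
a[i]    2   10   15    9    3   15   13    5    3    8
L[i]    1    2    3    2    2    3    3    3    2    4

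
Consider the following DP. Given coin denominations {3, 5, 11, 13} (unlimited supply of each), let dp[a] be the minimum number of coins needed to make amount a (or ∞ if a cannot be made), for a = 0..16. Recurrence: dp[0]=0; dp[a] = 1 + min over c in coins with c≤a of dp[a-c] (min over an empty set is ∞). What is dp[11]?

 a  0  1  2  3  4  5  6  7  8  9 10 11 12 13 14 15 16
dp  0  -  -  1  -  1  2  -  2  3  2  1  4  1  2  3  2
(- denotes ∞ / unreachable)

1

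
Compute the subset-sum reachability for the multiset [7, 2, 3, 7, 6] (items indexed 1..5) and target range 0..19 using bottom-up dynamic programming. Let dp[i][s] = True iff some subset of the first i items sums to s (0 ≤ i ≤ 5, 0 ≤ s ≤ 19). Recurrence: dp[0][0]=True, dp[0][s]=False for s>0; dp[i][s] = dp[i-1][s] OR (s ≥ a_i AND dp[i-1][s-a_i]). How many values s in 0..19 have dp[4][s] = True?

i\s   0   1   2   3   4   5   6   7   8   9  10  11  12  13  14  15  16  17  18  19
  0   T   F   F   F   F   F   F   F   F   F   F   F   F   F   F   F   F   F   F   F
  1   T   F   F   F   F   F   F   T   F   F   F   F   F   F   F   F   F   F   F   F
  2   T   F   T   F   F   F   F   T   F   T   F   F   F   F   F   F   F   F   F   F
  3   T   F   T   T   F   T   F   T   F   T   T   F   T   F   F   F   F   F   F   F
  4   T   F   T   T   F   T   F   T   F   T   T   F   T   F   T   F   T   T   F   T
  5   T   F   T   T   F   T   T   T   T   T   T   T   T   T   T   T   T   T   T   T

12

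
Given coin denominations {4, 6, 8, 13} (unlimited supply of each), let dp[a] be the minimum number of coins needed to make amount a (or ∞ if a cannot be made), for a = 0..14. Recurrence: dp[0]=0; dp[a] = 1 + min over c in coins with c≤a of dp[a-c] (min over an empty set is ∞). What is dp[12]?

2

 a  0  1  2  3  4  5  6  7  8  9 10 11 12 13 14
dp  0  -  -  -  1  -  1  -  1  -  2  -  2  1  2
(- denotes ∞ / unreachable)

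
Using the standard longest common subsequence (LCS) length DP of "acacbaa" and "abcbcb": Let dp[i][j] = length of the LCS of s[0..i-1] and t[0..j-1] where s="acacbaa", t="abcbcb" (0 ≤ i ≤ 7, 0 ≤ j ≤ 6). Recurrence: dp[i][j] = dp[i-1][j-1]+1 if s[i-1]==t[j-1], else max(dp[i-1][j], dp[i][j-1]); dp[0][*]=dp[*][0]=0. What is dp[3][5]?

2

   ''  a  b  c  b  c  b
''  0  0  0  0  0  0  0
 a  0  1  1  1  1  1  1
 c  0  1  1  2  2  2  2
 a  0  1  1  2  2  2  2
 c  0  1  1  2  2  3  3
 b  0  1  2  2  3  3  4
 a  0  1  2  2  3  3  4
 a  0  1  2  2  3  3  4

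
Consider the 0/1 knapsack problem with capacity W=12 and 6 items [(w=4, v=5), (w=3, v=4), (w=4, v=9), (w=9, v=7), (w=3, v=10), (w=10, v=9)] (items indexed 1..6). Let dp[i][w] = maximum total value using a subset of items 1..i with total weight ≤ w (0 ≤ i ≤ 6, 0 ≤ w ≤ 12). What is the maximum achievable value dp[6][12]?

i\w   0   1   2   3   4   5   6   7   8   9  10  11  12
  0   0   0   0   0   0   0   0   0   0   0   0   0   0
  1   0   0   0   0   5   5   5   5   5   5   5   5   5
  2   0   0   0   4   5   5   5   9   9   9   9   9   9
  3   0   0   0   4   9   9   9  13  14  14  14  18  18
  4   0   0   0   4   9   9   9  13  14  14  14  18  18
  5   0   0   0  10  10  10  14  19  19  19  23  24  24
  6   0   0   0  10  10  10  14  19  19  19  23  24  24

24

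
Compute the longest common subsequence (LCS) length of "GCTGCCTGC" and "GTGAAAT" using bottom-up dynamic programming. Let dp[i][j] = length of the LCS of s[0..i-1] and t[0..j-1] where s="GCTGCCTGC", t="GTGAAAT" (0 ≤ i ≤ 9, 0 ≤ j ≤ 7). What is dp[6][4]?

   ''  G  T  G  A  A  A  T
''  0  0  0  0  0  0  0  0
 G  0  1  1  1  1  1  1  1
 C  0  1  1  1  1  1  1  1
 T  0  1  2  2  2  2  2  2
 G  0  1  2  3  3  3  3  3
 C  0  1  2  3  3  3  3  3
 C  0  1  2  3  3  3  3  3
 T  0  1  2  3  3  3  3  4
 G  0  1  2  3  3  3  3  4
 C  0  1  2  3  3  3  3  4

3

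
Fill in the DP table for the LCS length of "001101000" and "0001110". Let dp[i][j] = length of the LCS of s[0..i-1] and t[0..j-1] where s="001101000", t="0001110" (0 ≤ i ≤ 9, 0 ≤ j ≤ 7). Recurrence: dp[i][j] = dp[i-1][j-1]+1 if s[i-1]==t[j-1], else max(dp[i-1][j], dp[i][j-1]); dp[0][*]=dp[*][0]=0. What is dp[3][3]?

   ''  0  0  0  1  1  1  0
''  0  0  0  0  0  0  0  0
 0  0  1  1  1  1  1  1  1
 0  0  1  2  2  2  2  2  2
 1  0  1  2  2  3  3  3  3
 1  0  1  2  2  3  4  4  4
 0  0  1  2  3  3  4  4  5
 1  0  1  2  3  4  4  5  5
 0  0  1  2  3  4  4  5  6
 0  0  1  2  3  4  4  5  6
 0  0  1  2  3  4  4  5  6

2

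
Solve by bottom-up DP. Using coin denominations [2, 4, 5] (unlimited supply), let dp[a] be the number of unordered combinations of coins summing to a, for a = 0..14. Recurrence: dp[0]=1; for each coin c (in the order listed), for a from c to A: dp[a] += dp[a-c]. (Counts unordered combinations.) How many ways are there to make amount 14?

6

after  coin     0     1     2     3     4     5     6     7     8     9    10    11    12    13    14
          2     1     0     1     0     1     0     1     0     1     0     1     0     1     0     1
          4     1     0     1     0     2     0     2     0     3     0     3     0     4     0     4
          5     1     0     1     0     2     1     2     1     3     2     4     2     5     3     6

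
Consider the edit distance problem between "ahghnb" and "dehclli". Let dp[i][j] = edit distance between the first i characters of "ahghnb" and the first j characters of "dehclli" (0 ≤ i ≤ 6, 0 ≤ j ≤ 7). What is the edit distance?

   ''  d  e  h  c  l  l  i
''  0  1  2  3  4  5  6  7
 a  1  1  2  3  4  5  6  7
 h  2  2  2  2  3  4  5  6
 g  3  3  3  3  3  4  5  6
 h  4  4  4  3  4  4  5  6
 n  5  5  5  4  4  5  5  6
 b  6  6  6  5  5  5  6  6

6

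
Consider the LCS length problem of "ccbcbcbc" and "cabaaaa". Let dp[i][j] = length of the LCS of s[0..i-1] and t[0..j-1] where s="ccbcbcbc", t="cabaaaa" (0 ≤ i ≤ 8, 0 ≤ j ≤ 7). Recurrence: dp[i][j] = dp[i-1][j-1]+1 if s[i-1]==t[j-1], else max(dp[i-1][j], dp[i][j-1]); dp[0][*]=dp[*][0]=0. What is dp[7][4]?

   ''  c  a  b  a  a  a  a
''  0  0  0  0  0  0  0  0
 c  0  1  1  1  1  1  1  1
 c  0  1  1  1  1  1  1  1
 b  0  1  1  2  2  2  2  2
 c  0  1  1  2  2  2  2  2
 b  0  1  1  2  2  2  2  2
 c  0  1  1  2  2  2  2  2
 b  0  1  1  2  2  2  2  2
 c  0  1  1  2  2  2  2  2

2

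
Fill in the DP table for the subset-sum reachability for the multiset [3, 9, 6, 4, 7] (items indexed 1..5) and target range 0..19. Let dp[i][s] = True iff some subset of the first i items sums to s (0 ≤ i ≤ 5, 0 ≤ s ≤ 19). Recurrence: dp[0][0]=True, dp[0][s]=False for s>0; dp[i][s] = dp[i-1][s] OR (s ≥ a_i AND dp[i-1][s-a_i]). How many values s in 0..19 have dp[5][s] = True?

16

i\s   0   1   2   3   4   5   6   7   8   9  10  11  12  13  14  15  16  17  18  19
  0   T   F   F   F   F   F   F   F   F   F   F   F   F   F   F   F   F   F   F   F
  1   T   F   F   T   F   F   F   F   F   F   F   F   F   F   F   F   F   F   F   F
  2   T   F   F   T   F   F   F   F   F   T   F   F   T   F   F   F   F   F   F   F
  3   T   F   F   T   F   F   T   F   F   T   F   F   T   F   F   T   F   F   T   F
  4   T   F   F   T   T   F   T   T   F   T   T   F   T   T   F   T   T   F   T   T
  5   T   F   F   T   T   F   T   T   F   T   T   T   T   T   T   T   T   T   T   T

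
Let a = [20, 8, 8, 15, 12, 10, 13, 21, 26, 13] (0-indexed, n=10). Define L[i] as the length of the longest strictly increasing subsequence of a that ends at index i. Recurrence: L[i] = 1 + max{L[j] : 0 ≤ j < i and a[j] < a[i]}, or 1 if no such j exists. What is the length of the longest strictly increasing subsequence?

   i    0    1    2    3    4    5    6    7    8    9
a[i]   20    8    8   15   12   10   13   21   26   13
L[i]    1    1    1    2    2    2    3    4    5    3

5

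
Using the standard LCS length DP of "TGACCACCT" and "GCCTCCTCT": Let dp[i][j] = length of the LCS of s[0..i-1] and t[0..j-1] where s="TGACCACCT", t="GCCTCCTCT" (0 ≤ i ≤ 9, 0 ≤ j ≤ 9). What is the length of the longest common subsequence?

6

   ''  G  C  C  T  C  C  T  C  T
''  0  0  0  0  0  0  0  0  0  0
 T  0  0  0  0  1  1  1  1  1  1
 G  0  1  1  1  1  1  1  1  1  1
 A  0  1  1  1  1  1  1  1  1  1
 C  0  1  2  2  2  2  2  2  2  2
 C  0  1  2  3  3  3  3  3  3  3
 A  0  1  2  3  3  3  3  3  3  3
 C  0  1  2  3  3  4  4  4  4  4
 C  0  1  2  3  3  4  5  5  5  5
 T  0  1  2  3  4  4  5  6  6  6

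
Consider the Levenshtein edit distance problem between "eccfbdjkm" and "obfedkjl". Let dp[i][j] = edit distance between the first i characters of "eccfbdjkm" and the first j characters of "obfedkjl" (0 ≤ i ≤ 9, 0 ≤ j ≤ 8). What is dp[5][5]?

   ''  o  b  f  e  d  k  j  l
''  0  1  2  3  4  5  6  7  8
 e  1  1  2  3  3  4  5  6  7
 c  2  2  2  3  4  4  5  6  7
 c  3  3  3  3  4  5  5  6  7
 f  4  4  4  3  4  5  6  6  7
 b  5  5  4  4  4  5  6  7  7
 d  6  6  5  5  5  4  5  6  7
 j  7  7  6  6  6  5  5  5  6
 k  8  8  7  7  7  6  5  6  6
 m  9  9  8  8  8  7  6  6  7

5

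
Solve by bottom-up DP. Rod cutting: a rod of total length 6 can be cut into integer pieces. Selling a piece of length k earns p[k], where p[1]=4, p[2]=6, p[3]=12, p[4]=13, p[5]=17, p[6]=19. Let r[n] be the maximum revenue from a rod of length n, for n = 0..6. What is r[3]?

12

   n    0    1    2    3    4    5    6
r[n]    0    4    8   12   16   20   24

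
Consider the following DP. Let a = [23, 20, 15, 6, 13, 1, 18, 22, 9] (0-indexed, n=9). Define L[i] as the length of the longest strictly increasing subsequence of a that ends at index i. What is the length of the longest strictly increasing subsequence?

   i    0    1    2    3    4    5    6    7    8
a[i]   23   20   15    6   13    1   18   22    9
L[i]    1    1    1    1    2    1    3    4    2

4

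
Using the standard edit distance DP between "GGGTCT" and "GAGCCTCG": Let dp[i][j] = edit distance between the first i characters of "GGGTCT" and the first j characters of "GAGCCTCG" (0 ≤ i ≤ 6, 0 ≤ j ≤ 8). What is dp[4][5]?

   ''  G  A  G  C  C  T  C  G
''  0  1  2  3  4  5  6  7  8
 G  1  0  1  2  3  4  5  6  7
 G  2  1  1  1  2  3  4  5  6
 G  3  2  2  1  2  3  4  5  5
 T  4  3  3  2  2  3  3  4  5
 C  5  4  4  3  2  2  3  3  4
 T  6  5  5  4  3  3  2  3  4

3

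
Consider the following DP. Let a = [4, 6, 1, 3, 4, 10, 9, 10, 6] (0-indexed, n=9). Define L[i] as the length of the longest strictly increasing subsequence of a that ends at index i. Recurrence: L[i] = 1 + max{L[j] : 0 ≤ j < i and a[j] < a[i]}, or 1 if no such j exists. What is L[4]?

   i    0    1    2    3    4    5    6    7    8
a[i]    4    6    1    3    4   10    9   10    6
L[i]    1    2    1    2    3    4    4    5    4

3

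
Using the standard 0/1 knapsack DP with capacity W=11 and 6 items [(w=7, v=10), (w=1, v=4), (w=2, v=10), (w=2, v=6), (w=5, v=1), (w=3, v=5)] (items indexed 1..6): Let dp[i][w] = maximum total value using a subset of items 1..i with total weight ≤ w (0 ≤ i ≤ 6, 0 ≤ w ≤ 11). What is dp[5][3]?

14

i\w   0   1   2   3   4   5   6   7   8   9  10  11
  0   0   0   0   0   0   0   0   0   0   0   0   0
  1   0   0   0   0   0   0   0  10  10  10  10  10
  2   0   4   4   4   4   4   4  10  14  14  14  14
  3   0   4  10  14  14  14  14  14  14  20  24  24
  4   0   4  10  14  16  20  20  20  20  20  24  26
  5   0   4  10  14  16  20  20  20  20  20  24  26
  6   0   4  10  14  16  20  20  21  25  25  25  26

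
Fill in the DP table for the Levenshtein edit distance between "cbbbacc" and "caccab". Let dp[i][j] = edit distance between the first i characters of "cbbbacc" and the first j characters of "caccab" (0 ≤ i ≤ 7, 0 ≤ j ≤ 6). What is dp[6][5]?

   ''  c  a  c  c  a  b
''  0  1  2  3  4  5  6
 c  1  0  1  2  3  4  5
 b  2  1  1  2  3  4  4
 b  3  2  2  2  3  4  4
 b  4  3  3  3  3  4  4
 a  5  4  3  4  4  3  4
 c  6  5  4  3  4  4  4
 c  7  6  5  4  3  4  5

4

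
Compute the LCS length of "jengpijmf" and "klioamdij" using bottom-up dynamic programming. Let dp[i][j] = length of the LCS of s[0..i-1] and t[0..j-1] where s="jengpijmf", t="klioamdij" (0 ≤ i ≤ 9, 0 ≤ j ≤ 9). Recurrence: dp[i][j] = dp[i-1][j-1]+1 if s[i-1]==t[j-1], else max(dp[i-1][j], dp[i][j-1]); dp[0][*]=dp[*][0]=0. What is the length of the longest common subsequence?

2

   ''  k  l  i  o  a  m  d  i  j
''  0  0  0  0  0  0  0  0  0  0
 j  0  0  0  0  0  0  0  0  0  1
 e  0  0  0  0  0  0  0  0  0  1
 n  0  0  0  0  0  0  0  0  0  1
 g  0  0  0  0  0  0  0  0  0  1
 p  0  0  0  0  0  0  0  0  0  1
 i  0  0  0  1  1  1  1  1  1  1
 j  0  0  0  1  1  1  1  1  1  2
 m  0  0  0  1  1  1  2  2  2  2
 f  0  0  0  1  1  1  2  2  2  2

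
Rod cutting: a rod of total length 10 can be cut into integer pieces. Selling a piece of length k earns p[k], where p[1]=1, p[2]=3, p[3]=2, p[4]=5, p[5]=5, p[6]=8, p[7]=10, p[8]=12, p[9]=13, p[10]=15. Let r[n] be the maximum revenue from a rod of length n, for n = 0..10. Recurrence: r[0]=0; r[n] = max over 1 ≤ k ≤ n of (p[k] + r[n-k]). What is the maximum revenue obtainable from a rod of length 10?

15

   n    0    1    2    3    4    5    6    7    8    9   10
r[n]    0    1    3    4    6    7    9   10   12   13   15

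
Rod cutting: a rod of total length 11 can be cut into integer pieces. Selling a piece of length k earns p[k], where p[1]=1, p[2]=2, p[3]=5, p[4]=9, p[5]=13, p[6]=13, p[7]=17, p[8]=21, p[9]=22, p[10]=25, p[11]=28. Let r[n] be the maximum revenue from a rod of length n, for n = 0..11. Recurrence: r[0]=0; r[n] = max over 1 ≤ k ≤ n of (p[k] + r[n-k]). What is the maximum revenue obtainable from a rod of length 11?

28

   n    0    1    2    3    4    5    6    7    8    9   10   11
r[n]    0    1    2    5    9   13   14   17   21   22   26   28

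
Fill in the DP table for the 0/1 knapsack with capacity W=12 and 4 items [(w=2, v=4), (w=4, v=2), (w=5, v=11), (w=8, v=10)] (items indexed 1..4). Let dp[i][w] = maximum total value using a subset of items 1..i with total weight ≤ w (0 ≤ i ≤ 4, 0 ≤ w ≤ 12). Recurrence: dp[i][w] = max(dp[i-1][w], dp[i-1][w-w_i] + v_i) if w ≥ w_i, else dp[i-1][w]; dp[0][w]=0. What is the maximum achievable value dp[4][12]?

17

i\w   0   1   2   3   4   5   6   7   8   9  10  11  12
  0   0   0   0   0   0   0   0   0   0   0   0   0   0
  1   0   0   4   4   4   4   4   4   4   4   4   4   4
  2   0   0   4   4   4   4   6   6   6   6   6   6   6
  3   0   0   4   4   4  11  11  15  15  15  15  17  17
  4   0   0   4   4   4  11  11  15  15  15  15  17  17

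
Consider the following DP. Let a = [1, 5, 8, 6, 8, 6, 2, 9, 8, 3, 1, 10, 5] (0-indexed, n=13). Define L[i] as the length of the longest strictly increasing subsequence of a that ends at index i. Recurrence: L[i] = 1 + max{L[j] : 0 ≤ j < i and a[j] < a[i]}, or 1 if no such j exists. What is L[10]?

1

   i    0    1    2    3    4    5    6    7    8    9   10   11   12
a[i]    1    5    8    6    8    6    2    9    8    3    1   10    5
L[i]    1    2    3    3    4    3    2    5    4    3    1    6    4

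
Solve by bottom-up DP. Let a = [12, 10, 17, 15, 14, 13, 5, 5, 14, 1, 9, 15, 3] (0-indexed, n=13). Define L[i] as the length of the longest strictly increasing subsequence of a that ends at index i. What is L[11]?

   i    0    1    2    3    4    5    6    7    8    9   10   11   12
a[i]   12   10   17   15   14   13    5    5   14    1    9   15    3
L[i]    1    1    2    2    2    2    1    1    3    1    2    4    2

4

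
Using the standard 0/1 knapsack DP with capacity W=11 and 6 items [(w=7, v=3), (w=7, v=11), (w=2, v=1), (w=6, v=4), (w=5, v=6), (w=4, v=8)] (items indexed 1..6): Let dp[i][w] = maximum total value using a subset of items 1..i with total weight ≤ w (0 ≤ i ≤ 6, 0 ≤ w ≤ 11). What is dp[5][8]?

i\w   0   1   2   3   4   5   6   7   8   9  10  11
  0   0   0   0   0   0   0   0   0   0   0   0   0
  1   0   0   0   0   0   0   0   3   3   3   3   3
  2   0   0   0   0   0   0   0  11  11  11  11  11
  3   0   0   1   1   1   1   1  11  11  12  12  12
  4   0   0   1   1   1   1   4  11  11  12  12  12
  5   0   0   1   1   1   6   6  11  11  12  12  12
  6   0   0   1   1   8   8   9  11  11  14  14  19

11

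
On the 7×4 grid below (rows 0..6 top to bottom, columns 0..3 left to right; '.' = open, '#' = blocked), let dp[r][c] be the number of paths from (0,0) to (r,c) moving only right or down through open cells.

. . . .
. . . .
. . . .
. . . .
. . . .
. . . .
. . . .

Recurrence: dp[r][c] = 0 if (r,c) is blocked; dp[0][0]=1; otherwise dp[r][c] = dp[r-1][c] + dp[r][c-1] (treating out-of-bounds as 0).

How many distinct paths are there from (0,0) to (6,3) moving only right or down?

r\c   0   1   2   3
  0   1   1   1   1
  1   1   2   3   4
  2   1   3   6  10
  3   1   4  10  20
  4   1   5  15  35
  5   1   6  21  56
  6   1   7  28  84

84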